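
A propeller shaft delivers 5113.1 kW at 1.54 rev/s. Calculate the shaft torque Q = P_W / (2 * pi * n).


Formula: Q = P_W / (2 * pi * n)
Step 1 — P_W = 5113.1 kW * 1000 = 5113100.0 W
Step 2 — 2 * pi * n = 2 * pi * 1.54 = 9.676105
Step 3 — Q = 5113100.0 / 9.676105 ≈ 528430 N·m (5 s.f.)

528430 N·m


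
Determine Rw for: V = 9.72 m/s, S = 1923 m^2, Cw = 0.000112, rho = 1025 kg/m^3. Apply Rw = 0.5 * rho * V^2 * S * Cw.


Formula: Rw = 0.5 * rho * V^2 * S * Cw
Step 1 — V^2 = 9.72^2 = 94.4784
Step 2 — 0.5 * rho * V^2 = 0.5 * 1025 * 94.4784 = 48420.18
Step 3 — Rw = 48420.18 * 1923 * 0.000112 ≈ 10429 N (5 s.f.)

10429 N


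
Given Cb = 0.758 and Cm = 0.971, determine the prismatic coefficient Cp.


Formula: Cp = Cb / Cm
Substituting: Cp = 0.758 / 0.971
Result: Cp ≈ 0.78064 (5 s.f.)

0.78064


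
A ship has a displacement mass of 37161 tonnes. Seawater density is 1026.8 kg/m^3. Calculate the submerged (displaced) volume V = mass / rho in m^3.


Formula: V = mass / rho
Step 1 — convert tonnes to kg: 37161 t * 1000 = 37161000 kg
Step 2 — V = 37161000 / 1026.8 ≈ 36191 m^3 (5 s.f.)

36191 m^3


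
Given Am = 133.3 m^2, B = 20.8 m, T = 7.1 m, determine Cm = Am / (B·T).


Formula: Cm = Am / (B * T)
Step 1 — B * T = 20.8 * 7.1 = 147.68 m^2
Step 2 — Cm = 133.3 / 147.68 ≈ 0.90263 (5 s.f.)

0.90263


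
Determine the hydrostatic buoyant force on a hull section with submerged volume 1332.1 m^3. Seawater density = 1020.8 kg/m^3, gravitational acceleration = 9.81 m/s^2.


Formula: Fb = rho * g * V
Substituting: Fb = 1020.8 * 9.81 * 1332.1
Intermediate: 1020.8 * 9.81 = 10014.048
Result: Fb = 10014.048 * 1332.1 ≈ 13340000 N (5 s.f.)

13340000 N


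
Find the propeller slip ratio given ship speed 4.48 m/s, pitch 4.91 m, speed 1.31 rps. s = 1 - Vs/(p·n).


Formula: s = 1 - Vs / (p * n)
Step 1 — p * n = 4.91 * 1.31 = 6.4321
Step 2 — Vs / (p*n) = 4.48 / 6.4321 = 0.696507 (6 d.p.)
Step 3 — s = 1 - 0.696507 = 0.303493

0.303493


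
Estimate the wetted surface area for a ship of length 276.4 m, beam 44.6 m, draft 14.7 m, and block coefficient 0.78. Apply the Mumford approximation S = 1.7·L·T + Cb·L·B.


Formula: S = 1.7*L*T + V/T with V = Cb*L*B*T, i.e. S = L * (1.7*T + Cb*B)
Step 1 — 1.7*T = 1.7 * 14.7 = 24.99 m
Step 2 — Cb*B = 0.78 * 44.6 = 34.788 m
Step 3 — 1.7*T + Cb*B = 24.99 + 34.788 = 59.778 m
Step 4 — S = 276.4 * 59.778 ≈ 16523 m^2 (5 s.f.)

16523 m^2


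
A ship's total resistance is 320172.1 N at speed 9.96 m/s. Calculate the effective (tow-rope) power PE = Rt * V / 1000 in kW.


Formula: PE = Rt * V / 1000 (kW)
Step 1 — PE (W) = 320172.1 * 9.96 = 3188914.116 W
Step 2 — PE (kW) = 3188914.116 / 1000 ≈ 3188.9 kW (5 s.f.)

3188.9 kW


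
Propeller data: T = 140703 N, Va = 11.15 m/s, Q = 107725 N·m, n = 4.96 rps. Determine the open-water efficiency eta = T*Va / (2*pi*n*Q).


Formula: eta = T * Va / (2 * pi * n * Q)
Step 1 — numerator = T * Va = 140703 * 11.15 = 1568838.45
Step 2 — 2 * pi * n = 2 * pi * 4.96 = 31.164599
Step 3 — denominator = 31.164599 * 107725 = 3357206.43
Step 4 — eta = 1568838.45 / 3357206.43 ≈ 0.46730 (5 s.f.)

0.46730


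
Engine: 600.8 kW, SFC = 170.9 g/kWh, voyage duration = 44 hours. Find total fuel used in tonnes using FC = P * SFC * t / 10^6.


Formula: FC (tonnes) = P * SFC * t / 1,000,000
Step 1 — P * SFC * t = 600.8 * 170.9 * 44 = 4517775.68 g
Step 2 — FC (tonnes) = 4517775.68 / 1,000,000 ≈ 4.5178 tonnes (5 s.f.)

4.5178 tonnes


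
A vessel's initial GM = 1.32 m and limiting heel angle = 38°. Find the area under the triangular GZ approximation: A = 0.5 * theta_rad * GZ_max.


Formula: GZ_max = GM * sin(theta); Area = 0.5 * theta_rad * GZ_max
Step 1 — GZ_max = 1.32 * sin(38°) = 1.32 * 0.615661 = 0.812673 m
Step 2 — theta_rad = 38 * pi/180 = 0.663225 rad
Step 3 — Area = 0.5 * 0.663225 * 0.812673 ≈ 0.26949 m·rad (5 s.f.)

0.26949 m·rad


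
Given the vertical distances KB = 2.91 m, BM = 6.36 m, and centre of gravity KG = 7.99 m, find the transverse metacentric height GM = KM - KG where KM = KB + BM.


Formula: GM = KB + BM - KG
Step 1 — KM = KB + BM = 2.91 + 6.36 = 9.27 m
Step 2 — GM = KM - KG = 9.27 - 7.99 = 1.28 m

1.28 m


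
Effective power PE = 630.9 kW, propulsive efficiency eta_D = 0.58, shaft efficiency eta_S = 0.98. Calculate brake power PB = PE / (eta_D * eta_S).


Formula: PB = PE / (eta_D * eta_S)
Step 1 — combined efficiency = eta_D * eta_S = 0.58 * 0.98 = 0.5684
Step 2 — PB = 630.9 / 0.5684 ≈ 1110.0 kW (5 s.f.)

1110.0 kW


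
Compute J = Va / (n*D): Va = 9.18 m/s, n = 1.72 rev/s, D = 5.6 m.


Formula: J = Va / (n * D)
Step 1 — n * D = 1.72 * 5.6 = 9.632
Step 2 — J = 9.18 / 9.632 ≈ 0.95307 (5 s.f.)

0.95307


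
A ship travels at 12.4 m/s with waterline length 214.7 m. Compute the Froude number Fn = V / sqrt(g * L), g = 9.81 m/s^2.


Formula: Fn = V / sqrt(g * L)
Step 1 — g * L = 9.81 * 214.7 = 2106.207
Step 2 — sqrt(g * L) = sqrt(2106.207) = 45.893431
Step 3 — Fn = 12.4 / 45.893431 ≈ 0.27019 (5 s.f.)

0.27019


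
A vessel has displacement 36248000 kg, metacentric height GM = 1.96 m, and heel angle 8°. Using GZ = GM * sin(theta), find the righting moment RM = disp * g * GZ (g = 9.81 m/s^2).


Formula: GZ = GM * sin(theta); RM = disp * g * GZ
Step 1 — GZ = 1.96 * sin(8°) = 1.96 * 0.139173 = 0.272779 m
Step 2 — RM = 36248000 * 9.81 * 0.272779 ≈ 96998000 N·m (5 s.f.)

96998000 N·m


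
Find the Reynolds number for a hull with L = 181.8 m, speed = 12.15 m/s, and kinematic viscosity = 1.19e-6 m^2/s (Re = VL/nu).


Formula: Re = V * L / nu
Step 1 — V * L = 12.15 * 181.8 = 2208.87 m^2/s
Step 2 — Re = 2208.87 / 1.19e-6 = 1.86e+09

1.86e+09


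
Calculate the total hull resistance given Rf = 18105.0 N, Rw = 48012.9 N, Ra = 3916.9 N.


Formula: Rt = Rf + Rw + Ra
Substituting: Rt = 18105.0 + 48012.9 + 3916.9
Result: Rt = 70034.8 N

70034.8 N


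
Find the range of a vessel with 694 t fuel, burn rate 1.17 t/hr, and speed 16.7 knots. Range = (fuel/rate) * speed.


Formula: endurance = fuel / rate; range = endurance * speed
Step 1 — endurance = 694 / 1.17 = 593.1624 hours
Step 2 — range = 593.1624 * 16.7 ≈ 9905.8 nautical miles (5 s.f.)

9905.8 NM


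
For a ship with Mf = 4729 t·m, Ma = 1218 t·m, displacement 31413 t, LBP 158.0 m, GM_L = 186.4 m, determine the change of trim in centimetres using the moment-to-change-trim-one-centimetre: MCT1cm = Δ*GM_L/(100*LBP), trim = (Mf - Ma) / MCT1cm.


Formula: net trimming moment = Mf - Ma; MCT1cm = Δ*GM_L/(100*LBP); trim = net moment / MCT1cm
Step 1 — net trimming moment = 4729 - 1218 = 3511 t·m
Step 2 — MCT1cm = 31413 * 186.4 / (100 * 158.0) = 370.5939 t·m/cm
Step 3 — trim = 3511 / 370.5939 ≈ 9.4740 cm (5 s.f.)

9.4740 cm


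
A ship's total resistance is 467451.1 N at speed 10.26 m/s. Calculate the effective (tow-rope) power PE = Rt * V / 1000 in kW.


Formula: PE = Rt * V / 1000 (kW)
Step 1 — PE (W) = 467451.1 * 10.26 = 4796048.286 W
Step 2 — PE (kW) = 4796048.286 / 1000 ≈ 4796.0 kW (5 s.f.)

4796.0 kW


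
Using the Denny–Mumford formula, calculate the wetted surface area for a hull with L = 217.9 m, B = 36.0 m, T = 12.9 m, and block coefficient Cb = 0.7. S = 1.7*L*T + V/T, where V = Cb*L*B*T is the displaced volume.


Formula: S = 1.7*L*T + V/T with V = Cb*L*B*T, i.e. S = L * (1.7*T + Cb*B)
Step 1 — 1.7*T = 1.7 * 12.9 = 21.93 m
Step 2 — Cb*B = 0.7 * 36.0 = 25.2 m
Step 3 — 1.7*T + Cb*B = 21.93 + 25.2 = 47.13 m
Step 4 — S = 217.9 * 47.13 ≈ 10270 m^2 (5 s.f.)

10270 m^2


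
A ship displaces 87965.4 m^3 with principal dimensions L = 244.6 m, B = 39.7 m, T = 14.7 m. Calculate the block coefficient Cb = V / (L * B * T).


Formula: Cb = V / (L * B * T)
Step 1 — L * B * T = 244.6 * 39.7 * 14.7 = 142746.114 m^3
Step 2 — Cb = 87965.4 / 142746.114 ≈ 0.61624 (5 s.f.)

0.61624


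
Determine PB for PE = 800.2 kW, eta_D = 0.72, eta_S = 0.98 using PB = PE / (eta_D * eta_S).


Formula: PB = PE / (eta_D * eta_S)
Step 1 — combined efficiency = eta_D * eta_S = 0.72 * 0.98 = 0.7056
Step 2 — PB = 800.2 / 0.7056 ≈ 1134.1 kW (5 s.f.)

1134.1 kW


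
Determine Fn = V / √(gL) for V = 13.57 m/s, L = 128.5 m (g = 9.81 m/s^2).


Formula: Fn = V / sqrt(g * L)
Step 1 — g * L = 9.81 * 128.5 = 1260.585
Step 2 — sqrt(g * L) = sqrt(1260.585) = 35.504718
Step 3 — Fn = 13.57 / 35.504718 ≈ 0.38220 (5 s.f.)

0.38220


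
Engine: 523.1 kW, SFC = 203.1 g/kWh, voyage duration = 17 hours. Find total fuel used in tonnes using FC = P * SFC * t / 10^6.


Formula: FC (tonnes) = P * SFC * t / 1,000,000
Step 1 — P * SFC * t = 523.1 * 203.1 * 17 = 1806107.37 g
Step 2 — FC (tonnes) = 1806107.37 / 1,000,000 ≈ 1.8061 tonnes (5 s.f.)

1.8061 tonnes


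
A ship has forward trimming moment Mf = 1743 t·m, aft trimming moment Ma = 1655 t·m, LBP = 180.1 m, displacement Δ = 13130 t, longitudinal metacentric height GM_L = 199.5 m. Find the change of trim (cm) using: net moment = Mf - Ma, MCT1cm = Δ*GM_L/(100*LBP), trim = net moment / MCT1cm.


Formula: net trimming moment = Mf - Ma; MCT1cm = Δ*GM_L/(100*LBP); trim = net moment / MCT1cm
Step 1 — net trimming moment = 1743 - 1655 = 88 t·m
Step 2 — MCT1cm = 13130 * 199.5 / (100 * 180.1) = 145.4434 t·m/cm
Step 3 — trim = 88 / 145.4434 ≈ 0.60505 cm (5 s.f.)

0.60505 cm


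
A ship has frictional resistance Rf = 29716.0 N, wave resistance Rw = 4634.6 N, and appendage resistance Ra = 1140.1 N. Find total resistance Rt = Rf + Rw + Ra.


Formula: Rt = Rf + Rw + Ra
Substituting: Rt = 29716.0 + 4634.6 + 1140.1
Result: Rt = 35490.7 N

35490.7 N


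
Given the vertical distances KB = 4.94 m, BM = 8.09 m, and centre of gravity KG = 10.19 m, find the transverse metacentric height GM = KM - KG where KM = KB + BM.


Formula: GM = KB + BM - KG
Step 1 — KM = KB + BM = 4.94 + 8.09 = 13.03 m
Step 2 — GM = KM - KG = 13.03 - 10.19 = 2.84 m

2.84 m


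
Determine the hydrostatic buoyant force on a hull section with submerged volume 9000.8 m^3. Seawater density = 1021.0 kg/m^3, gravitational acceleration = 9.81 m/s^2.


Formula: Fb = rho * g * V
Substituting: Fb = 1021.0 * 9.81 * 9000.8
Intermediate: 1021.0 * 9.81 = 10016.01
Result: Fb = 10016.01 * 9000.8 ≈ 90152000 N (5 s.f.)

90152000 N


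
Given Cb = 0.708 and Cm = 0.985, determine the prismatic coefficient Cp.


Formula: Cp = Cb / Cm
Substituting: Cp = 0.708 / 0.985
Result: Cp ≈ 0.71878 (5 s.f.)

0.71878


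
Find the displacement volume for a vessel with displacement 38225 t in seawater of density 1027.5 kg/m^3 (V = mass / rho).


Formula: V = mass / rho
Step 1 — convert tonnes to kg: 38225 t * 1000 = 38225000 kg
Step 2 — V = 38225000 / 1027.5 ≈ 37202 m^3 (5 s.f.)

37202 m^3


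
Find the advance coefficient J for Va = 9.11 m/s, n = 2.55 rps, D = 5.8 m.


Formula: J = Va / (n * D)
Step 1 — n * D = 2.55 * 5.8 = 14.79
Step 2 — J = 9.11 / 14.79 ≈ 0.61596 (5 s.f.)

0.61596


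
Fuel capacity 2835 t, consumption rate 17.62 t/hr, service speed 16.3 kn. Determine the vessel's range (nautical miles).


Formula: endurance = fuel / rate; range = endurance * speed
Step 1 — endurance = 2835 / 17.62 = 160.8967 hours
Step 2 — range = 160.8967 * 16.3 ≈ 2622.6 nautical miles (5 s.f.)

2622.6 NM


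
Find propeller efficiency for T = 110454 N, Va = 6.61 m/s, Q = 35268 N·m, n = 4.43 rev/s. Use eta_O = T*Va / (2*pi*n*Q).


Formula: eta = T * Va / (2 * pi * n * Q)
Step 1 — numerator = T * Va = 110454 * 6.61 = 730100.94
Step 2 — 2 * pi * n = 2 * pi * 4.43 = 27.834511
Step 3 — denominator = 27.834511 * 35268 = 981667.53
Step 4 — eta = 730100.94 / 981667.53 ≈ 0.74374 (5 s.f.)

0.74374


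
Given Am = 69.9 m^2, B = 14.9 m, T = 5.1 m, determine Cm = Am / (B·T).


Formula: Cm = Am / (B * T)
Step 1 — B * T = 14.9 * 5.1 = 75.99 m^2
Step 2 — Cm = 69.9 / 75.99 ≈ 0.91986 (5 s.f.)

0.91986


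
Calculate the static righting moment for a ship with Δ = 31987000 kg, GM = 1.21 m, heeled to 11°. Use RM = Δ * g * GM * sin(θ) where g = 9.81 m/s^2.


Formula: GZ = GM * sin(theta); RM = disp * g * GZ
Step 1 — GZ = 1.21 * sin(11°) = 1.21 * 0.190809 = 0.230879 m
Step 2 — RM = 31987000 * 9.81 * 0.230879 ≈ 72448000 N·m (5 s.f.)

72448000 N·m


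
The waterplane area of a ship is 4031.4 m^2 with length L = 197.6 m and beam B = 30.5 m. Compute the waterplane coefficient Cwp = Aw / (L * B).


Formula: Cwp = Aw / (L * B)
Step 1 — L * B = 197.6 * 30.5 = 6026.8 m^2
Step 2 — Cwp = 4031.4 / 6026.8 ≈ 0.66891 (5 s.f.)

0.66891


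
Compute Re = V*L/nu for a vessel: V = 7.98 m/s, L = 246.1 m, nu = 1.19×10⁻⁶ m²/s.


Formula: Re = V * L / nu
Step 1 — V * L = 7.98 * 246.1 = 1963.878 m^2/s
Step 2 — Re = 1963.878 / 1.19e-6 = 1.65e+09

1.65e+09


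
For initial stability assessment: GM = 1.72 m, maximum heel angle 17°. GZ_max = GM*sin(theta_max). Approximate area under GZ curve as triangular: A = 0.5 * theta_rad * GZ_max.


Formula: GZ_max = GM * sin(theta); Area = 0.5 * theta_rad * GZ_max
Step 1 — GZ_max = 1.72 * sin(17°) = 1.72 * 0.292372 = 0.50288 m
Step 2 — theta_rad = 17 * pi/180 = 0.296706 rad
Step 3 — Area = 0.5 * 0.296706 * 0.50288 ≈ 0.074604 m·rad (5 s.f.)

0.074604 m·rad


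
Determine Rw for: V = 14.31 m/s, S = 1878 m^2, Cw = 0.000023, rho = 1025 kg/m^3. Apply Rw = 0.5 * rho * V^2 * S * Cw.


Formula: Rw = 0.5 * rho * V^2 * S * Cw
Step 1 — V^2 = 14.31^2 = 204.7761
Step 2 — 0.5 * rho * V^2 = 0.5 * 1025 * 204.7761 = 104947.75125
Step 3 — Rw = 104947.75125 * 1878 * 0.000023 ≈ 4533.1 N (5 s.f.)

4533.1 N


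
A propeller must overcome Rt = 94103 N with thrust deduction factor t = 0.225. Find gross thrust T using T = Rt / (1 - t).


Formula: T = Rt / (1 - t)
Step 1 — (1 - t) = 1 - 0.225 = 0.775
Step 2 — T = 94103 / 0.775 ≈ 121420 N (5 s.f.)

121420 N


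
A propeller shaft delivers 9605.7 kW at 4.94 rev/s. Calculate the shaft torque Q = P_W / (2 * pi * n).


Formula: Q = P_W / (2 * pi * n)
Step 1 — P_W = 9605.7 kW * 1000 = 9605700.0 W
Step 2 — 2 * pi * n = 2 * pi * 4.94 = 31.038935
Step 3 — Q = 9605700.0 / 31.038935 ≈ 309470 N·m (5 s.f.)

309470 N·m


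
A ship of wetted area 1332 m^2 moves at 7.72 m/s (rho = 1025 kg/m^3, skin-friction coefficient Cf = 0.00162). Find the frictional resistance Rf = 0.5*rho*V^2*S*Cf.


Formula: Rf = 0.5 * rho * V^2 * S * Cf
Step 1 — V^2 = 7.72^2 = 59.5984
Step 2 — 0.5 * rho * V^2 = 0.5 * 1025 * 59.5984 = 30544.18
Step 3 — Rf = 30544.18 * 1332 * 0.00162 ≈ 65909 N (5 s.f.)

65909 N


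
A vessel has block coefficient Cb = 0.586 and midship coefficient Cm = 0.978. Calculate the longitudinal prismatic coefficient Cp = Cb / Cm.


Formula: Cp = Cb / Cm
Substituting: Cp = 0.586 / 0.978
Result: Cp ≈ 0.59918 (5 s.f.)

0.59918


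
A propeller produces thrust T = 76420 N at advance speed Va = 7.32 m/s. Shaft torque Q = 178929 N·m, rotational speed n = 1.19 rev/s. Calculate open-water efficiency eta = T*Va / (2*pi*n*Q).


Formula: eta = T * Va / (2 * pi * n * Q)
Step 1 — numerator = T * Va = 76420 * 7.32 = 559394.4
Step 2 — 2 * pi * n = 2 * pi * 1.19 = 7.476991
Step 3 — denominator = 7.476991 * 178929 = 1337850.52
Step 4 — eta = 559394.4 / 1337850.52 ≈ 0.41813 (5 s.f.)

0.41813


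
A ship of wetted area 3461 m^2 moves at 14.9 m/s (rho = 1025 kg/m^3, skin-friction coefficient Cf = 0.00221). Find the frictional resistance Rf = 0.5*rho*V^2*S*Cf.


Formula: Rf = 0.5 * rho * V^2 * S * Cf
Step 1 — V^2 = 14.9^2 = 222.01
Step 2 — 0.5 * rho * V^2 = 0.5 * 1025 * 222.01 = 113780.125
Step 3 — Rf = 113780.125 * 3461 * 0.00221 ≈ 870280 N (5 s.f.)

870280 N


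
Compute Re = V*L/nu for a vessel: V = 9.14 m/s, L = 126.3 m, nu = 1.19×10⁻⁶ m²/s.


Formula: Re = V * L / nu
Step 1 — V * L = 9.14 * 126.3 = 1154.382 m^2/s
Step 2 — Re = 1154.382 / 1.19e-6 = 9.70e+08

9.70e+08


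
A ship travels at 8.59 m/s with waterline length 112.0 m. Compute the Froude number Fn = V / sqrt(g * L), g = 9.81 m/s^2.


Formula: Fn = V / sqrt(g * L)
Step 1 — g * L = 9.81 * 112.0 = 1098.72
Step 2 — sqrt(g * L) = sqrt(1098.72) = 33.146946
Step 3 — Fn = 8.59 / 33.146946 ≈ 0.25915 (5 s.f.)

0.25915


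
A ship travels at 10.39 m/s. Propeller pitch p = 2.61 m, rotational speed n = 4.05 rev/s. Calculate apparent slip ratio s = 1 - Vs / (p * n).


Formula: s = 1 - Vs / (p * n)
Step 1 — p * n = 2.61 * 4.05 = 10.5705
Step 2 — Vs / (p*n) = 10.39 / 10.5705 = 0.982924 (6 d.p.)
Step 3 — s = 1 - 0.982924 = 0.017076

0.017076


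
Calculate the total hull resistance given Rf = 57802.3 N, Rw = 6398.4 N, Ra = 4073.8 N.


Formula: Rt = Rf + Rw + Ra
Substituting: Rt = 57802.3 + 6398.4 + 4073.8
Result: Rt = 68274.5 N

68274.5 N


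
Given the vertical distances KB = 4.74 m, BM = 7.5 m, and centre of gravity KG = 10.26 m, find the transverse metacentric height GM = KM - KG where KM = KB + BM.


Formula: GM = KB + BM - KG
Step 1 — KM = KB + BM = 4.74 + 7.5 = 12.24 m
Step 2 — GM = KM - KG = 12.24 - 10.26 = 1.98 m

1.98 m


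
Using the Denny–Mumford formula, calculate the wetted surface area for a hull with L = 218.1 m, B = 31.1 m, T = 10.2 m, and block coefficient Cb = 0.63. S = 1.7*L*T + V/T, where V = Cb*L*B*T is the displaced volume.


Formula: S = 1.7*L*T + V/T with V = Cb*L*B*T, i.e. S = L * (1.7*T + Cb*B)
Step 1 — 1.7*T = 1.7 * 10.2 = 17.34 m
Step 2 — Cb*B = 0.63 * 31.1 = 19.593 m
Step 3 — 1.7*T + Cb*B = 17.34 + 19.593 = 36.933 m
Step 4 — S = 218.1 * 36.933 ≈ 8055.1 m^2 (5 s.f.)

8055.1 m^2


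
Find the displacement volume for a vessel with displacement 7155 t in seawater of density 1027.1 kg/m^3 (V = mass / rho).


Formula: V = mass / rho
Step 1 — convert tonnes to kg: 7155 t * 1000 = 7155000 kg
Step 2 — V = 7155000 / 1027.1 ≈ 6966.2 m^3 (5 s.f.)

6966.2 m^3


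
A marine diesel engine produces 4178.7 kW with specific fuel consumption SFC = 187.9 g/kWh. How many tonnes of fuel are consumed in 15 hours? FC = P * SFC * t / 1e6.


Formula: FC (tonnes) = P * SFC * t / 1,000,000
Step 1 — P * SFC * t = 4178.7 * 187.9 * 15 = 11777665.95 g
Step 2 — FC (tonnes) = 11777665.95 / 1,000,000 ≈ 11.778 tonnes (5 s.f.)

11.778 tonnes


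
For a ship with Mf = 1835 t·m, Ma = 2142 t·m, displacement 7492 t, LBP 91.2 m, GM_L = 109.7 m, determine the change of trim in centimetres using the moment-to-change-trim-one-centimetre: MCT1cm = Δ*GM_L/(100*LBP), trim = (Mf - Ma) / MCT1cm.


Formula: net trimming moment = Mf - Ma; MCT1cm = Δ*GM_L/(100*LBP); trim = net moment / MCT1cm
Step 1 — net trimming moment = 1835 - 2142 = -307 t·m
Step 2 — MCT1cm = 7492 * 109.7 / (100 * 91.2) = 90.1176 t·m/cm
Step 3 — trim = -307 / 90.1176 ≈ -3.4067 cm (5 s.f.)

-3.4067 cm


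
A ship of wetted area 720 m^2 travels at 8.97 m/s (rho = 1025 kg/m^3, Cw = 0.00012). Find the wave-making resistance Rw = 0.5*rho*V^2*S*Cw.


Formula: Rw = 0.5 * rho * V^2 * S * Cw
Step 1 — V^2 = 8.97^2 = 80.4609
Step 2 — 0.5 * rho * V^2 = 0.5 * 1025 * 80.4609 = 41236.21125
Step 3 — Rw = 41236.21125 * 720 * 0.00012 ≈ 3562.8 N (5 s.f.)

3562.8 N


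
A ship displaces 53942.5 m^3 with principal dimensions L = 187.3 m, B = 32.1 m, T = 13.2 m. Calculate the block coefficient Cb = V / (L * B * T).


Formula: Cb = V / (L * B * T)
Step 1 — L * B * T = 187.3 * 32.1 * 13.2 = 79362.756 m^3
Step 2 — Cb = 53942.5 / 79362.756 ≈ 0.67970 (5 s.f.)

0.67970


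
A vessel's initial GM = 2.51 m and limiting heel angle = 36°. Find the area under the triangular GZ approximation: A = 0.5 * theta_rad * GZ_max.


Formula: GZ_max = GM * sin(theta); Area = 0.5 * theta_rad * GZ_max
Step 1 — GZ_max = 2.51 * sin(36°) = 2.51 * 0.587785 = 1.47534 m
Step 2 — theta_rad = 36 * pi/180 = 0.628319 rad
Step 3 — Area = 0.5 * 0.628319 * 1.47534 ≈ 0.46349 m·rad (5 s.f.)

0.46349 m·rad


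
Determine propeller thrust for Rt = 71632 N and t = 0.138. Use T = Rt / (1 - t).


Formula: T = Rt / (1 - t)
Step 1 — (1 - t) = 1 - 0.138 = 0.862
Step 2 — T = 71632 / 0.862 ≈ 83100 N (5 s.f.)

83100 N


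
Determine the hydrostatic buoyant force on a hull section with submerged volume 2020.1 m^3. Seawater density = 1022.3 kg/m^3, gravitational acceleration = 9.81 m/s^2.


Formula: Fb = rho * g * V
Substituting: Fb = 1022.3 * 9.81 * 2020.1
Intermediate: 1022.3 * 9.81 = 10028.763
Result: Fb = 10028.763 * 2020.1 ≈ 20259000 N (5 s.f.)

20259000 N


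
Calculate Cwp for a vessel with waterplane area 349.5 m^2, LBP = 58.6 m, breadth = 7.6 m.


Formula: Cwp = Aw / (L * B)
Step 1 — L * B = 58.6 * 7.6 = 445.36 m^2
Step 2 — Cwp = 349.5 / 445.36 ≈ 0.78476 (5 s.f.)

0.78476


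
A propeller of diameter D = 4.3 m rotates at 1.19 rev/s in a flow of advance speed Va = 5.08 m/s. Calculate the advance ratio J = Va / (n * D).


Formula: J = Va / (n * D)
Step 1 — n * D = 1.19 * 4.3 = 5.117
Step 2 — J = 5.08 / 5.117 ≈ 0.99277 (5 s.f.)

0.99277


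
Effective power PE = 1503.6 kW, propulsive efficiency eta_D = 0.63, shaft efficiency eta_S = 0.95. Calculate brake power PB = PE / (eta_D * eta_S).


Formula: PB = PE / (eta_D * eta_S)
Step 1 — combined efficiency = eta_D * eta_S = 0.63 * 0.95 = 0.5985
Step 2 — PB = 1503.6 / 0.5985 ≈ 2512.3 kW (5 s.f.)

2512.3 kW


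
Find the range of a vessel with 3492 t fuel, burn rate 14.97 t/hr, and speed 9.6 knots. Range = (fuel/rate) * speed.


Formula: endurance = fuel / rate; range = endurance * speed
Step 1 — endurance = 3492 / 14.97 = 233.2665 hours
Step 2 — range = 233.2665 * 9.6 ≈ 2239.4 nautical miles (5 s.f.)

2239.4 NM


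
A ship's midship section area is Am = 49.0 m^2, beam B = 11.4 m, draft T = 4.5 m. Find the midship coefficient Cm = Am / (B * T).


Formula: Cm = Am / (B * T)
Step 1 — B * T = 11.4 * 4.5 = 51.3 m^2
Step 2 — Cm = 49.0 / 51.3 ≈ 0.95517 (5 s.f.)

0.95517


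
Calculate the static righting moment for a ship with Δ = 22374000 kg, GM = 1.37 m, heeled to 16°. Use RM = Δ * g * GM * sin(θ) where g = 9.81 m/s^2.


Formula: GZ = GM * sin(theta); RM = disp * g * GZ
Step 1 — GZ = 1.37 * sin(16°) = 1.37 * 0.275637 = 0.377623 m
Step 2 — RM = 22374000 * 9.81 * 0.377623 ≈ 82884000 N·m (5 s.f.)

82884000 N·m


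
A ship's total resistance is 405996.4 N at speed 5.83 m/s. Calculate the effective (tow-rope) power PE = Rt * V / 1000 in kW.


Formula: PE = Rt * V / 1000 (kW)
Step 1 — PE (W) = 405996.4 * 5.83 = 2366959.012 W
Step 2 — PE (kW) = 2366959.012 / 1000 ≈ 2367.0 kW (5 s.f.)

2367.0 kW


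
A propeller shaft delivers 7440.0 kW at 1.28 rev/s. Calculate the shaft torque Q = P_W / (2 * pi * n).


Formula: Q = P_W / (2 * pi * n)
Step 1 — P_W = 7440.0 kW * 1000 = 7440000.0 W
Step 2 — 2 * pi * n = 2 * pi * 1.28 = 8.042477
Step 3 — Q = 7440000.0 / 8.042477 ≈ 925090 N·m (5 s.f.)

925090 N·m


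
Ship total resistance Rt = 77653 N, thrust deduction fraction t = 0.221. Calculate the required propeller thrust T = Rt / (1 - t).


Formula: T = Rt / (1 - t)
Step 1 — (1 - t) = 1 - 0.221 = 0.779
Step 2 — T = 77653 / 0.779 ≈ 99683 N (5 s.f.)

99683 N


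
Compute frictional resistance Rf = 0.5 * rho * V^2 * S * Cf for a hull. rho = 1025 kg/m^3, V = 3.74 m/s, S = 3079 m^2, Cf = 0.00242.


Formula: Rf = 0.5 * rho * V^2 * S * Cf
Step 1 — V^2 = 3.74^2 = 13.9876
Step 2 — 0.5 * rho * V^2 = 0.5 * 1025 * 13.9876 = 7168.645
Step 3 — Rf = 7168.645 * 3079 * 0.00242 ≈ 53415 N (5 s.f.)

53415 N


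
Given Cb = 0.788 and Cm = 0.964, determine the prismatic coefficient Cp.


Formula: Cp = Cb / Cm
Substituting: Cp = 0.788 / 0.964
Result: Cp ≈ 0.81743 (5 s.f.)

0.81743


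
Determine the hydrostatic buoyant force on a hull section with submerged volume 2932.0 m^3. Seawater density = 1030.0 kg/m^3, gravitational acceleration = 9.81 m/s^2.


Formula: Fb = rho * g * V
Substituting: Fb = 1030.0 * 9.81 * 2932.0
Intermediate: 1030.0 * 9.81 = 10104.3
Result: Fb = 10104.3 * 2932.0 ≈ 29626000 N (5 s.f.)

29626000 N


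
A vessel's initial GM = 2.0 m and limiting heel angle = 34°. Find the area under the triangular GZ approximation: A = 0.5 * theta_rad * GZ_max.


Formula: GZ_max = GM * sin(theta); Area = 0.5 * theta_rad * GZ_max
Step 1 — GZ_max = 2.0 * sin(34°) = 2.0 * 0.559193 = 1.118386 m
Step 2 — theta_rad = 34 * pi/180 = 0.593412 rad
Step 3 — Area = 0.5 * 0.593412 * 1.118386 ≈ 0.33183 m·rad (5 s.f.)

0.33183 m·rad


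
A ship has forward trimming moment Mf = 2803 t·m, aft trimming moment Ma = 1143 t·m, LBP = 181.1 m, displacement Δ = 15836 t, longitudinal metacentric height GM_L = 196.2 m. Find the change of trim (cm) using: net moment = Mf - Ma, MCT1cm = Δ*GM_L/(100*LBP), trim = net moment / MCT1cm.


Formula: net trimming moment = Mf - Ma; MCT1cm = Δ*GM_L/(100*LBP); trim = net moment / MCT1cm
Step 1 — net trimming moment = 2803 - 1143 = 1660 t·m
Step 2 — MCT1cm = 15836 * 196.2 / (100 * 181.1) = 171.564 t·m/cm
Step 3 — trim = 1660 / 171.564 ≈ 9.6757 cm (5 s.f.)

9.6757 cm


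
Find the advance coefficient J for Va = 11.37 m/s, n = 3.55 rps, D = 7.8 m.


Formula: J = Va / (n * D)
Step 1 — n * D = 3.55 * 7.8 = 27.69
Step 2 — J = 11.37 / 27.69 ≈ 0.41062 (5 s.f.)

0.41062


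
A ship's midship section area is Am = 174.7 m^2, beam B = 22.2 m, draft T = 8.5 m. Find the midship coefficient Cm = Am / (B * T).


Formula: Cm = Am / (B * T)
Step 1 — B * T = 22.2 * 8.5 = 188.7 m^2
Step 2 — Cm = 174.7 / 188.7 ≈ 0.92581 (5 s.f.)

0.92581


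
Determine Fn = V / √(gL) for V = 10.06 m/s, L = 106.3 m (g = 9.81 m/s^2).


Formula: Fn = V / sqrt(g * L)
Step 1 — g * L = 9.81 * 106.3 = 1042.803
Step 2 — sqrt(g * L) = sqrt(1042.803) = 32.29246
Step 3 — Fn = 10.06 / 32.29246 ≈ 0.31153 (5 s.f.)

0.31153


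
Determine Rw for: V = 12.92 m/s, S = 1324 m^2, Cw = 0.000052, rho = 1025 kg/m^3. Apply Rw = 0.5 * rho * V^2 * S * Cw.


Formula: Rw = 0.5 * rho * V^2 * S * Cw
Step 1 — V^2 = 12.92^2 = 166.9264
Step 2 — 0.5 * rho * V^2 = 0.5 * 1025 * 166.9264 = 85549.78
Step 3 — Rw = 85549.78 * 1324 * 0.000052 ≈ 5889.9 N (5 s.f.)

5889.9 N


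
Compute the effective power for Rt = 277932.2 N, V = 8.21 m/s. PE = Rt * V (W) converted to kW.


Formula: PE = Rt * V / 1000 (kW)
Step 1 — PE (W) = 277932.2 * 8.21 = 2281823.362 W
Step 2 — PE (kW) = 2281823.362 / 1000 ≈ 2281.8 kW (5 s.f.)

2281.8 kW


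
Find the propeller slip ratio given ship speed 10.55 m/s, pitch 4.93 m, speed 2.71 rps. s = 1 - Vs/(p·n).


Formula: s = 1 - Vs / (p * n)
Step 1 — p * n = 4.93 * 2.71 = 13.3603
Step 2 — Vs / (p*n) = 10.55 / 13.3603 = 0.789653 (6 d.p.)
Step 3 — s = 1 - 0.789653 = 0.210347

0.210347


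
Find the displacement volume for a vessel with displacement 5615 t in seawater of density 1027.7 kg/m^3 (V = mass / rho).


Formula: V = mass / rho
Step 1 — convert tonnes to kg: 5615 t * 1000 = 5615000 kg
Step 2 — V = 5615000 / 1027.7 ≈ 5463.7 m^3 (5 s.f.)

5463.7 m^3


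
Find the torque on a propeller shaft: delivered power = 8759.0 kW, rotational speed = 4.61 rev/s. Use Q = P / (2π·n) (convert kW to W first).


Formula: Q = P_W / (2 * pi * n)
Step 1 — P_W = 8759.0 kW * 1000 = 8759000.0 W
Step 2 — 2 * pi * n = 2 * pi * 4.61 = 28.965484
Step 3 — Q = 8759000.0 / 28.965484 ≈ 302390 N·m (5 s.f.)

302390 N·m


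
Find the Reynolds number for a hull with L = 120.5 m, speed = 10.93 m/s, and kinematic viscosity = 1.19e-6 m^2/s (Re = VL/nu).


Formula: Re = V * L / nu
Step 1 — V * L = 10.93 * 120.5 = 1317.065 m^2/s
Step 2 — Re = 1317.065 / 1.19e-6 = 1.11e+09

1.11e+09


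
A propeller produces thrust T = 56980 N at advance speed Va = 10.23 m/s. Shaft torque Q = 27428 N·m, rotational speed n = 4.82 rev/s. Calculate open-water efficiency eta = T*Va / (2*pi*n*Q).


Formula: eta = T * Va / (2 * pi * n * Q)
Step 1 — numerator = T * Va = 56980 * 10.23 = 582905.4
Step 2 — 2 * pi * n = 2 * pi * 4.82 = 30.284953
Step 3 — denominator = 30.284953 * 27428 = 830655.69
Step 4 — eta = 582905.4 / 830655.69 ≈ 0.70174 (5 s.f.)

0.70174


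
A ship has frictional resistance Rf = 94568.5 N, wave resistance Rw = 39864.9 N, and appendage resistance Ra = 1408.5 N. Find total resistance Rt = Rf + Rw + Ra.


Formula: Rt = Rf + Rw + Ra
Substituting: Rt = 94568.5 + 39864.9 + 1408.5
Result: Rt = 135841.9 N

135841.9 N


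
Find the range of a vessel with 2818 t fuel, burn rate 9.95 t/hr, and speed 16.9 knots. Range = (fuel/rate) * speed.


Formula: endurance = fuel / rate; range = endurance * speed
Step 1 — endurance = 2818 / 9.95 = 283.2161 hours
Step 2 — range = 283.2161 * 16.9 ≈ 4786.4 nautical miles (5 s.f.)

4786.4 NM


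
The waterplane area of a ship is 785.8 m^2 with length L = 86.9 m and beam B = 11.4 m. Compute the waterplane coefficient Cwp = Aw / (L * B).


Formula: Cwp = Aw / (L * B)
Step 1 — L * B = 86.9 * 11.4 = 990.66 m^2
Step 2 — Cwp = 785.8 / 990.66 ≈ 0.79321 (5 s.f.)

0.79321


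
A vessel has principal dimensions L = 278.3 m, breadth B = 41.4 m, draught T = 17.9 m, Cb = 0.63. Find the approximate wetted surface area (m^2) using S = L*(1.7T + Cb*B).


Formula: S = 1.7*L*T + V/T with V = Cb*L*B*T, i.e. S = L * (1.7*T + Cb*B)
Step 1 — 1.7*T = 1.7 * 17.9 = 30.43 m
Step 2 — Cb*B = 0.63 * 41.4 = 26.082 m
Step 3 — 1.7*T + Cb*B = 30.43 + 26.082 = 56.512 m
Step 4 — S = 278.3 * 56.512 ≈ 15727 m^2 (5 s.f.)

15727 m^2


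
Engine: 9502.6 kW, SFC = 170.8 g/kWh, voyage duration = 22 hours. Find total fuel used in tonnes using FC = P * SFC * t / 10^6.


Formula: FC (tonnes) = P * SFC * t / 1,000,000
Step 1 — P * SFC * t = 9502.6 * 170.8 * 22 = 35706969.76 g
Step 2 — FC (tonnes) = 35706969.76 / 1,000,000 ≈ 35.707 tonnes (5 s.f.)

35.707 tonnes


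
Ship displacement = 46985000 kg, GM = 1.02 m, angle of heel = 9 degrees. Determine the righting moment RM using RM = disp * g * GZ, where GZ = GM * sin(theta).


Formula: GZ = GM * sin(theta); RM = disp * g * GZ
Step 1 — GZ = 1.02 * sin(9°) = 1.02 * 0.156434 = 0.159563 m
Step 2 — RM = 46985000 * 9.81 * 0.159563 ≈ 73546000 N·m (5 s.f.)

73546000 N·m


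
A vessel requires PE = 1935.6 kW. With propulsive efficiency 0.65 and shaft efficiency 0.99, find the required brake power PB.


Formula: PB = PE / (eta_D * eta_S)
Step 1 — combined efficiency = eta_D * eta_S = 0.65 * 0.99 = 0.6435
Step 2 — PB = 1935.6 / 0.6435 ≈ 3007.9 kW (5 s.f.)

3007.9 kW


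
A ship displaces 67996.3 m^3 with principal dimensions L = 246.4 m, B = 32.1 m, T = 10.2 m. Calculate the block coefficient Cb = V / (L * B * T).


Formula: Cb = V / (L * B * T)
Step 1 — L * B * T = 246.4 * 32.1 * 10.2 = 80676.288 m^3
Step 2 — Cb = 67996.3 / 80676.288 ≈ 0.84283 (5 s.f.)

0.84283


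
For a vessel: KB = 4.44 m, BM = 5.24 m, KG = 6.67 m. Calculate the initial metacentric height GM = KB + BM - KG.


Formula: GM = KB + BM - KG
Step 1 — KM = KB + BM = 4.44 + 5.24 = 9.68 m
Step 2 — GM = KM - KG = 9.68 - 6.67 = 3.01 m

3.01 m


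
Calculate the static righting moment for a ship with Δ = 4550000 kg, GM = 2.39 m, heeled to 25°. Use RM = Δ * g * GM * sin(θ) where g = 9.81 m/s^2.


Formula: GZ = GM * sin(theta); RM = disp * g * GZ
Step 1 — GZ = 2.39 * sin(25°) = 2.39 * 0.422618 = 1.010057 m
Step 2 — RM = 4550000 * 9.81 * 1.010057 ≈ 45084000 N·m (5 s.f.)

45084000 N·m


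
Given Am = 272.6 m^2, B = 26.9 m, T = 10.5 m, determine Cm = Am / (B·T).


Formula: Cm = Am / (B * T)
Step 1 — B * T = 26.9 * 10.5 = 282.45 m^2
Step 2 — Cm = 272.6 / 282.45 ≈ 0.96513 (5 s.f.)

0.96513


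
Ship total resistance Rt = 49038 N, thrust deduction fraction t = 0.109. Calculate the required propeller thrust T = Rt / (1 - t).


Formula: T = Rt / (1 - t)
Step 1 — (1 - t) = 1 - 0.109 = 0.891
Step 2 — T = 49038 / 0.891 ≈ 55037 N (5 s.f.)

55037 N


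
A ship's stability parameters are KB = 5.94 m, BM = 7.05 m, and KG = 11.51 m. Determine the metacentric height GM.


Formula: GM = KB + BM - KG
Step 1 — KM = KB + BM = 5.94 + 7.05 = 12.99 m
Step 2 — GM = KM - KG = 12.99 - 11.51 = 1.48 m

1.48 m


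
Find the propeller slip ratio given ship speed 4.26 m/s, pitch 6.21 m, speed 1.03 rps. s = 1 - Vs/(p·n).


Formula: s = 1 - Vs / (p * n)
Step 1 — p * n = 6.21 * 1.03 = 6.3963
Step 2 — Vs / (p*n) = 4.26 / 6.3963 = 0.66601 (6 d.p.)
Step 3 — s = 1 - 0.66601 = 0.33399

0.33399


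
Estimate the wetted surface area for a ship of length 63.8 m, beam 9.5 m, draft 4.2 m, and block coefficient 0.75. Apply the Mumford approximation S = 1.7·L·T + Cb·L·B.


Formula: S = 1.7*L*T + V/T with V = Cb*L*B*T, i.e. S = L * (1.7*T + Cb*B)
Step 1 — 1.7*T = 1.7 * 4.2 = 7.14 m
Step 2 — Cb*B = 0.75 * 9.5 = 7.125 m
Step 3 — 1.7*T + Cb*B = 7.14 + 7.125 = 14.265 m
Step 4 — S = 63.8 * 14.265 ≈ 910.11 m^2 (5 s.f.)

910.11 m^2


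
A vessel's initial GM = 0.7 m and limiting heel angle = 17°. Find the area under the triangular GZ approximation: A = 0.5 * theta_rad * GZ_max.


Formula: GZ_max = GM * sin(theta); Area = 0.5 * theta_rad * GZ_max
Step 1 — GZ_max = 0.7 * sin(17°) = 0.7 * 0.292372 = 0.20466 m
Step 2 — theta_rad = 17 * pi/180 = 0.296706 rad
Step 3 — Area = 0.5 * 0.296706 * 0.20466 ≈ 0.030362 m·rad (5 s.f.)

0.030362 m·rad


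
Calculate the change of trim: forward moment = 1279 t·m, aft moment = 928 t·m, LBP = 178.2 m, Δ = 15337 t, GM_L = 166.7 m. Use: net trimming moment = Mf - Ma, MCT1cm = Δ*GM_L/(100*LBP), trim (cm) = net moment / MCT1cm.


Formula: net trimming moment = Mf - Ma; MCT1cm = Δ*GM_L/(100*LBP); trim = net moment / MCT1cm
Step 1 — net trimming moment = 1279 - 928 = 351 t·m
Step 2 — MCT1cm = 15337 * 166.7 / (100 * 178.2) = 143.4724 t·m/cm
Step 3 — trim = 351 / 143.4724 ≈ 2.4465 cm (5 s.f.)

2.4465 cm


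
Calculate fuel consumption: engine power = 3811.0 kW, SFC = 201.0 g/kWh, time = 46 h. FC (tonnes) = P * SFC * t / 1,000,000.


Formula: FC (tonnes) = P * SFC * t / 1,000,000
Step 1 — P * SFC * t = 3811.0 * 201.0 * 46 = 35236506.0 g
Step 2 — FC (tonnes) = 35236506.0 / 1,000,000 ≈ 35.237 tonnes (5 s.f.)

35.237 tonnes


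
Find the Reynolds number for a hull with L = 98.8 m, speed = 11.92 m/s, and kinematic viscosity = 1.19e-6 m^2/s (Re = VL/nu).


Formula: Re = V * L / nu
Step 1 — V * L = 11.92 * 98.8 = 1177.696 m^2/s
Step 2 — Re = 1177.696 / 1.19e-6 = 9.90e+08

9.90e+08


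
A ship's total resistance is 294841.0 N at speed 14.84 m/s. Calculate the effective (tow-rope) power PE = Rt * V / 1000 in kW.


Formula: PE = Rt * V / 1000 (kW)
Step 1 — PE (W) = 294841.0 * 14.84 = 4375440.44 W
Step 2 — PE (kW) = 4375440.44 / 1000 ≈ 4375.4 kW (5 s.f.)

4375.4 kW


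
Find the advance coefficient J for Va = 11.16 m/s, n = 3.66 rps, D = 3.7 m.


Formula: J = Va / (n * D)
Step 1 — n * D = 3.66 * 3.7 = 13.542
Step 2 — J = 11.16 / 13.542 ≈ 0.82410 (5 s.f.)

0.82410


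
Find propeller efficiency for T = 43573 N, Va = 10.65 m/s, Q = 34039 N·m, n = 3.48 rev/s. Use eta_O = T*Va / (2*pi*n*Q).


Formula: eta = T * Va / (2 * pi * n * Q)
Step 1 — numerator = T * Va = 43573 * 10.65 = 464052.45
Step 2 — 2 * pi * n = 2 * pi * 3.48 = 21.865485
Step 3 — denominator = 21.865485 * 34039 = 744279.24
Step 4 — eta = 464052.45 / 744279.24 ≈ 0.62349 (5 s.f.)

0.62349


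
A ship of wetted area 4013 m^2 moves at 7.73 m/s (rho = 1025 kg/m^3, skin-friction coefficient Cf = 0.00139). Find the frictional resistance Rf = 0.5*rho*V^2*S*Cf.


Formula: Rf = 0.5 * rho * V^2 * S * Cf
Step 1 — V^2 = 7.73^2 = 59.7529
Step 2 — 0.5 * rho * V^2 = 0.5 * 1025 * 59.7529 = 30623.36125
Step 3 — Rf = 30623.36125 * 4013 * 0.00139 ≈ 170820 N (5 s.f.)

170820 N


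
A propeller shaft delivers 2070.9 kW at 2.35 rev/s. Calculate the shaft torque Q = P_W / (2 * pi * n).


Formula: Q = P_W / (2 * pi * n)
Step 1 — P_W = 2070.9 kW * 1000 = 2070900.0 W
Step 2 — 2 * pi * n = 2 * pi * 2.35 = 14.765485
Step 3 — Q = 2070900.0 / 14.765485 ≈ 140250 N·m (5 s.f.)

140250 N·m


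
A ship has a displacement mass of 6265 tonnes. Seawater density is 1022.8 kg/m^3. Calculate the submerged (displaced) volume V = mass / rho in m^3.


Formula: V = mass / rho
Step 1 — convert tonnes to kg: 6265 t * 1000 = 6265000 kg
Step 2 — V = 6265000 / 1022.8 ≈ 6125.3 m^3 (5 s.f.)

6125.3 m^3


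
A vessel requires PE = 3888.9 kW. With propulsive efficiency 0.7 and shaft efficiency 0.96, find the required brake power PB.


Formula: PB = PE / (eta_D * eta_S)
Step 1 — combined efficiency = eta_D * eta_S = 0.7 * 0.96 = 0.672
Step 2 — PB = 3888.9 / 0.672 ≈ 5787.1 kW (5 s.f.)

5787.1 kW


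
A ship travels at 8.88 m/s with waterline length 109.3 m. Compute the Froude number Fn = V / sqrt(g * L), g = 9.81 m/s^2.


Formula: Fn = V / sqrt(g * L)
Step 1 — g * L = 9.81 * 109.3 = 1072.233
Step 2 — sqrt(g * L) = sqrt(1072.233) = 32.744969
Step 3 — Fn = 8.88 / 32.744969 ≈ 0.27119 (5 s.f.)

0.27119


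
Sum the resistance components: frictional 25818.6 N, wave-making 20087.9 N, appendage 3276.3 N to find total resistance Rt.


Formula: Rt = Rf + Rw + Ra
Substituting: Rt = 25818.6 + 20087.9 + 3276.3
Result: Rt = 49182.8 N

49182.8 N


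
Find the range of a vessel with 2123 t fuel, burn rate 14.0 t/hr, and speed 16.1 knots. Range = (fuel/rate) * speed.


Formula: endurance = fuel / rate; range = endurance * speed
Step 1 — endurance = 2123 / 14.0 = 151.6429 hours
Step 2 — range = 151.6429 * 16.1 ≈ 2441.5 nautical miles (5 s.f.)

2441.5 NM


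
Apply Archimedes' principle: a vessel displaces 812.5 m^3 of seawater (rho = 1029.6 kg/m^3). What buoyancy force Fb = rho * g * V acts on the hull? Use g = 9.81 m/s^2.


Formula: Fb = rho * g * V
Substituting: Fb = 1029.6 * 9.81 * 812.5
Intermediate: 1029.6 * 9.81 = 10100.376
Result: Fb = 10100.376 * 812.5 ≈ 8206600 N (5 s.f.)

8206600 N


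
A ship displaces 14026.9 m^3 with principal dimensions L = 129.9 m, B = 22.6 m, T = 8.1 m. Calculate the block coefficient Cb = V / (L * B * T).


Formula: Cb = V / (L * B * T)
Step 1 — L * B * T = 129.9 * 22.6 * 8.1 = 23779.494 m^3
Step 2 — Cb = 14026.9 / 23779.494 ≈ 0.58987 (5 s.f.)

0.58987


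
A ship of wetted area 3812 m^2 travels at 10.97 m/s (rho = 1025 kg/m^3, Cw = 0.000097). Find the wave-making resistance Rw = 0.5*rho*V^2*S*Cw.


Formula: Rw = 0.5 * rho * V^2 * S * Cw
Step 1 — V^2 = 10.97^2 = 120.3409
Step 2 — 0.5 * rho * V^2 = 0.5 * 1025 * 120.3409 = 61674.71125
Step 3 — Rw = 61674.71125 * 3812 * 0.000097 ≈ 22805 N (5 s.f.)

22805 N


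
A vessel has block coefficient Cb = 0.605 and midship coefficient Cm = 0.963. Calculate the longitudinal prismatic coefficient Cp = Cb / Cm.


Formula: Cp = Cb / Cm
Substituting: Cp = 0.605 / 0.963
Result: Cp ≈ 0.62825 (5 s.f.)

0.62825


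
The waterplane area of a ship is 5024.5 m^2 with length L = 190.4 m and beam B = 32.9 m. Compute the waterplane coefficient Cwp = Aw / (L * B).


Formula: Cwp = Aw / (L * B)
Step 1 — L * B = 190.4 * 32.9 = 6264.16 m^2
Step 2 — Cwp = 5024.5 / 6264.16 ≈ 0.80210 (5 s.f.)

0.80210


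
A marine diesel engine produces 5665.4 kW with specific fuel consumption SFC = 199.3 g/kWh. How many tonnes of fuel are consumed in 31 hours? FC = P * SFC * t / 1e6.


Formula: FC (tonnes) = P * SFC * t / 1,000,000
Step 1 — P * SFC * t = 5665.4 * 199.3 * 31 = 35002540.82 g
Step 2 — FC (tonnes) = 35002540.82 / 1,000,000 ≈ 35.003 tonnes (5 s.f.)

35.003 tonnes


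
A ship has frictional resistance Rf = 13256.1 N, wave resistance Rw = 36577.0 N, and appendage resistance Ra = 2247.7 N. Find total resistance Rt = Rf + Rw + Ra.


Formula: Rt = Rf + Rw + Ra
Substituting: Rt = 13256.1 + 36577.0 + 2247.7
Result: Rt = 52080.8 N

52080.8 N


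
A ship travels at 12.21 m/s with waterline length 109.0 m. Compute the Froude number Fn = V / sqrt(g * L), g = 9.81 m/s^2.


Formula: Fn = V / sqrt(g * L)
Step 1 — g * L = 9.81 * 109.0 = 1069.29
Step 2 — sqrt(g * L) = sqrt(1069.29) = 32.7
Step 3 — Fn = 12.21 / 32.7 ≈ 0.37339 (5 s.f.)

0.37339
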